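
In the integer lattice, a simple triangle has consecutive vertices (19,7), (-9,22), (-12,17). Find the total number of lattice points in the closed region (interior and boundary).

The shoelace formula gives twice the area as |(19·22 − (-9)·7) + ((-9)·17 − (-12)·22) + ((-12)·7 − 19·17)| = 185, so the area is 185/2.
Summing gcd(|Δx|,|Δy|) over the edges gives the boundary count: gcd(28,15) + gcd(3,5) + gcd(31,10) = 1+1+1 = 3.
Pick's theorem gives I = A − B/2 + 1 = 185/2 − 3/2 + 1 = 92, so the closed region contains I + B = 92 + 3 = 95 lattice points.

95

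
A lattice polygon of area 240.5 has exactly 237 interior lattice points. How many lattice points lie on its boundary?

Pick's theorem gives A = I + B/2 − 1, so B = 2(A − I + 1) = 2(240.5 − 237 + 1) = 9.

9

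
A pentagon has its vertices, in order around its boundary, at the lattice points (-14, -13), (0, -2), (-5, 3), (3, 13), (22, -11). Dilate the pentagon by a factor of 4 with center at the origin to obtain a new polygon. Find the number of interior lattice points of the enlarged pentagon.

By the shoelace formula, twice the signed area is |((-14)·(-2) − 0·(-13)) + (0·3 − (-5)·(-2)) + ((-5)·13 − 3·3) + (3·(-11) − 22·13) + (22·(-13) − (-14)·(-11))| = 815, so the area is 815/2.
The number of boundary lattice points is Σ gcd(|Δx|,|Δy|) = gcd(14,11) + gcd(5,5) + gcd(8,10) + gcd(19,24) + gcd(36,2) = 1+5+2+1+2 = 11.
Scaling by 4 multiplies the area by 4² = 16 (so the new area is 6520) and multiplies the boundary lattice-point count by 4, giving 44.
By Pick's theorem, the interior count of the dilated polygon is 6520 − 44/2 + 1 = 6499.

6499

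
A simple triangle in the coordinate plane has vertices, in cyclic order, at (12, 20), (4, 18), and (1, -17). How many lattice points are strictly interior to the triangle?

The shoelace formula gives twice the area as |[12·18 − 4·20] + [4·(-17) − 1·18] + [1·20 − 12·(-17)]| = 274, so the area is 137.
The number of boundary lattice points is Σ gcd(|Δx|,|Δy|) = gcd(8,2) + gcd(3,35) + gcd(11,37) = 2+1+1 = 4.
Pick's theorem gives I = A − B/2 + 1 = 137 − 4/2 + 1 = 136.

136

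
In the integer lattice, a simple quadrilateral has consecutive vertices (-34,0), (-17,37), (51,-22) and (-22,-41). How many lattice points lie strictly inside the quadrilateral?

Using the shoelace formula, 2A = |((-34)·37 − (-17)·0) + ((-17)·(-22) − 51·37) + (51·(-41) − (-22)·(-22)) + ((-22)·0 − (-34)·(-41))| = 6740, so the area is 3370.
Along each edge there are gcd(|Δx|,|Δy|)+1 lattice points, so counting each shared vertex once the boundary has gcd(17,37) + gcd(68,59) + gcd(73,19) + gcd(12,41) = 1+1+1+1 = 4.
By Pick's theorem A = I + B/2 − 1, so I = 3370 − 4/2 + 1 = 3369.

3369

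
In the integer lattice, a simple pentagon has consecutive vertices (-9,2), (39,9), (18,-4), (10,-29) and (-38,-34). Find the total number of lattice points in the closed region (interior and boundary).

1395

Using the shoelace formula, 2A = |((-9)·9 − 39·2) + (39·(-4) − 18·9) + (18·(-29) − 10·(-4)) + (10·(-34) − (-38)·(-29)) + ((-38)·2 − (-9)·(-34))| = 2783, so the area is 2783/2.
Summing gcd(|Δx|,|Δy|) over the edges gives the boundary count: gcd(48,7) + gcd(21,13) + gcd(8,25) + gcd(48,5) + gcd(29,36) = 1+1+1+1+1 = 5.
Pick's theorem gives I = A − B/2 + 1 = 2783/2 − 5/2 + 1 = 1390, so the closed region contains I + B = 1390 + 5 = 1395 lattice points.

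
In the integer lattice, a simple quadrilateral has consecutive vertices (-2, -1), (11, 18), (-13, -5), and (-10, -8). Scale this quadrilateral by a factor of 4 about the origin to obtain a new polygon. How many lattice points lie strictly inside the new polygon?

Using the shoelace formula, 2A = |((-2)·18 − 11·(-1)) + (11·(-5) − (-13)·18) + ((-13)·(-8) − (-10)·(-5)) + ((-10)·(-1) − (-2)·(-8))| = 202, so the area is 101.
The number of boundary lattice points is Σ gcd(|Δx|,|Δy|) = gcd(13,19) + gcd(24,23) + gcd(3,3) + gcd(8,7) = 1+1+3+1 = 6.
Scaling by 4 multiplies the area by 4² = 16 (so the new area is 1616) and multiplies the boundary lattice-point count by 4, giving 24.
By Pick's theorem, the interior count of the dilated polygon is 1616 − 24/2 + 1 = 1605.

1605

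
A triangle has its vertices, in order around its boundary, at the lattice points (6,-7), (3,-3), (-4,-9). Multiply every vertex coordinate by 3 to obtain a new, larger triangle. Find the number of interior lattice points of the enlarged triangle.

202

Using the shoelace formula, 2A = |[6·(-3) − 3·(-7)] + [3·(-9) − (-4)·(-3)] + [(-4)·(-7) − 6·(-9)]| = 46, so the area is 23.
The number of boundary lattice points is Σ gcd(|Δx|,|Δy|) = gcd(3,4) + gcd(7,6) + gcd(10,2) = 1+1+2 = 4.
Scaling by 3 multiplies the area by 3² = 9 (so the new area is 207) and multiplies the boundary lattice-point count by 3, giving 12.
By Pick's theorem, the interior count of the dilated polygon is 207 − 12/2 + 1 = 202.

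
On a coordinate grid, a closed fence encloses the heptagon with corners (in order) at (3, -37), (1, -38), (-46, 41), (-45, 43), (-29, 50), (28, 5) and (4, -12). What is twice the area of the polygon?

The shoelace formula gives twice the area as |(3·(-38) − 1·(-37)) + (1·41 − (-46)·(-38)) + ((-46)·43 − (-45)·41) + ((-45)·50 − (-29)·43) + ((-29)·5 − 28·50) + (28·(-12) − 4·5) + (4·(-37) − 3·(-12))| = 4933, so the area is 4933/2.

4933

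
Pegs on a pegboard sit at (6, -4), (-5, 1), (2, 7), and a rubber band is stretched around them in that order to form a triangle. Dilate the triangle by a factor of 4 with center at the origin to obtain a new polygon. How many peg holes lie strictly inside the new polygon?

Using the shoelace formula, 2A = |(6·1 − (-5)·(-4)) + ((-5)·7 − 2·1) + (2·(-4) − 6·7)| = 101, so the area is 101/2.
Along each edge there are gcd(|Δx|,|Δy|)+1 lattice points, so counting each shared vertex once the boundary has gcd(11,5) + gcd(7,6) + gcd(4,11) = 1+1+1 = 3.
Scaling by 4 multiplies the area by 4² = 16 (so the new area is 808) and multiplies the boundary lattice-point count by 4, giving 12.
By Pick's theorem, the interior count of the dilated polygon is 808 − 12/2 + 1 = 803.

803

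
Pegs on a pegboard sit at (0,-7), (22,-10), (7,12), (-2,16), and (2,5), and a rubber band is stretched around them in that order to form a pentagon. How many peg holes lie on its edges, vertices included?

The number of boundary lattice points is Σ gcd(|Δx|,|Δy|) = gcd(22,3) + gcd(15,22) + gcd(9,4) + gcd(4,11) + gcd(2,12) = 1+1+1+1+2 = 6.

6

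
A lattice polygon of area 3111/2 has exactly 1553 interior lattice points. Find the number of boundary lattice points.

Pick's theorem gives A = I + B/2 − 1, so B = 2(A − I + 1) = 2(3111/2 − 1553 + 1) = 7.

7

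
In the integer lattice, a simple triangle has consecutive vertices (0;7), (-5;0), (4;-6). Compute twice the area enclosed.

The shoelace formula gives twice the area as |(0·0 − (-5)·7) + ((-5)·(-6) − 4·0) + (4·7 − 0·(-6))| = 93, so the area is 93/2.

93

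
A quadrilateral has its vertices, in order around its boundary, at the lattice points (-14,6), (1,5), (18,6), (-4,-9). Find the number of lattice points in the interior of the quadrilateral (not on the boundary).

The shoelace formula gives twice the area as |[(-14)·5 − 1·6] + [1·6 − 18·5] + [18·(-9) − (-4)·6] + [(-4)·6 − (-14)·(-9)]| = 448, so the area is 224.
Along each edge there are gcd(|Δx|,|Δy|)+1 lattice points, so counting each shared vertex once the boundary has gcd(15,1) + gcd(17,1) + gcd(22,15) + gcd(10,15) = 1+1+1+5 = 8.
Pick's theorem gives I = A − B/2 + 1 = 224 − 8/2 + 1 = 221.

221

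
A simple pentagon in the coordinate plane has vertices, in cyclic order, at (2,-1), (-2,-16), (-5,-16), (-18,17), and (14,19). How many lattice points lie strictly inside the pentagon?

Using the shoelace formula, 2A = |(2·(-16) − (-2)·(-1)) + ((-2)·(-16) − (-5)·(-16)) + ((-5)·17 − (-18)·(-16)) + ((-18)·19 − 14·17) + (14·(-1) − 2·19)| = 1087, so the area is 543.5.
The number of boundary lattice points is Σ gcd(|Δx|,|Δy|) = gcd(4,15) + gcd(3,0) + gcd(13,33) + gcd(32,2) + gcd(12,20) = 1+3+1+2+4 = 11.
By Pick's theorem A = I + B/2 − 1, so I = 543.5 − 11/2 + 1 = 539.

539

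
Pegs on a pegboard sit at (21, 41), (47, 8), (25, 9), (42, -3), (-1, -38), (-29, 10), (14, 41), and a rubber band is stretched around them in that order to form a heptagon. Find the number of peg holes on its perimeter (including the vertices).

16

Summing gcd(|Δx|,|Δy|) over the edges gives the boundary count: gcd(26,33) + gcd(22,1) + gcd(17,12) + gcd(43,35) + gcd(28,48) + gcd(43,31) + gcd(7,0) = 1+1+1+1+4+1+7 = 16.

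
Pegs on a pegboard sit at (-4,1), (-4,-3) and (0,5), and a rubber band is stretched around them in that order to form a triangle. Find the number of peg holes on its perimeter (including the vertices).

Along each edge there are gcd(|Δx|,|Δy|)+1 lattice points, so counting each shared vertex once the boundary has gcd(0,4) + gcd(4,8) + gcd(4,4) = 4+4+4 = 12.

12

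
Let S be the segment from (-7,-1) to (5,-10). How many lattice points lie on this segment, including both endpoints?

The number of lattice points on a segment between lattice points is gcd(|Δx|,|Δy|) + 1 = gcd(12,9) + 1 = 3 + 1 = 4.

4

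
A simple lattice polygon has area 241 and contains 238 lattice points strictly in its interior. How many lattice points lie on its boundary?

8

Pick's theorem gives A = I + B/2 − 1, so B = 2(A − I + 1) = 2(241 − 238 + 1) = 8.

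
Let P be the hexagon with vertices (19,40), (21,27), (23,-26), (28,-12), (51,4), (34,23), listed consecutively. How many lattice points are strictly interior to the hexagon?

819

The shoelace formula gives twice the area as |(19·27 − 21·40) + (21·(-26) − 23·27) + (23·(-12) − 28·(-26)) + (28·4 − 51·(-12)) + (51·23 − 34·4) + (34·40 − 19·23)| = 1642, so the area is 821.
Summing gcd(|Δx|,|Δy|) over the edges gives the boundary count: gcd(2,13) + gcd(2,53) + gcd(5,14) + gcd(23,16) + gcd(17,19) + gcd(15,17) = 1+1+1+1+1+1 = 6.
By Pick's theorem A = I + B/2 − 1, so I = 821 − 6/2 + 1 = 819.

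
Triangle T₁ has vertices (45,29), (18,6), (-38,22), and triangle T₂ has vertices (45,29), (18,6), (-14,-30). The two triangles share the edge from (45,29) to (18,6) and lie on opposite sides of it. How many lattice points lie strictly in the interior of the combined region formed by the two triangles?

The union is the simple quadrilateral with vertices (45,29), (-38,22), (18,6), (-14,-30) in order.
The shoelace formula gives twice the area as |[45·22 − (-38)·29] + [(-38)·6 − 18·22] + [18·(-30) − (-14)·6] + [(-14)·29 − 45·(-30)]| = 1956, so the area is 978.
Along each edge there are gcd(|Δx|,|Δy|)+1 lattice points, so counting each shared vertex once the boundary has gcd(83,7) + gcd(56,16) + gcd(32,36) + gcd(59,59) = 1+8+4+59 = 72.
By Pick's theorem I = A − B/2 + 1 = 978 − 72/2 + 1 = 943.

943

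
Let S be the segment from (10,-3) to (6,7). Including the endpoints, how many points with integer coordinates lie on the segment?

3

The number of lattice points on a segment between lattice points is gcd(|Δx|,|Δy|) + 1 = gcd(4,10) + 1 = 2 + 1 = 3.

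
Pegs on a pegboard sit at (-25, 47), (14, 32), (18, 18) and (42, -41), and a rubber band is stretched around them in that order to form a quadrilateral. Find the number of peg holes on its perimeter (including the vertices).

Along each edge there are gcd(|Δx|,|Δy|)+1 lattice points, so counting each shared vertex once the boundary has gcd(39,15) + gcd(4,14) + gcd(24,59) + gcd(67,88) = 3+2+1+1 = 7.

7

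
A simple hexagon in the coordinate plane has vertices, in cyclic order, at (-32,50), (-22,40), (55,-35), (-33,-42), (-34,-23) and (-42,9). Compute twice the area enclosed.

Using the shoelace formula, 2A = |((-32)·40 − (-22)·50) + ((-22)·(-35) − 55·40) + (55·(-42) − (-33)·(-35)) + ((-33)·(-23) − (-34)·(-42)) + ((-34)·9 − (-42)·(-23)) + ((-42)·50 − (-32)·9)| = 8828, so the area is 4414.

8828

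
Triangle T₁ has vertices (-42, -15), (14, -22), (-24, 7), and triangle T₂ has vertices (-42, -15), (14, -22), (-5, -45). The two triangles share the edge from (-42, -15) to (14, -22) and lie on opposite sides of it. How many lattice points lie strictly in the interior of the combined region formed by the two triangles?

The union is the simple quadrilateral with vertices (-42, -15), (-24, 7), (14, -22), (-5, -45) in order.
Using the shoelace formula, 2A = |((-42)·7 − (-24)·(-15)) + ((-24)·(-22) − 14·7) + (14·(-45) − (-5)·(-22)) + ((-5)·(-15) − (-42)·(-45))| = 2779, so the area is 1389.5.
Along each edge there are gcd(|Δx|,|Δy|)+1 lattice points, so counting each shared vertex once the boundary has gcd(18,22) + gcd(38,29) + gcd(19,23) + gcd(37,30) = 2+1+1+1 = 5.
By Pick's theorem I = A − B/2 + 1 = 1389.5 − 5/2 + 1 = 1388.

1388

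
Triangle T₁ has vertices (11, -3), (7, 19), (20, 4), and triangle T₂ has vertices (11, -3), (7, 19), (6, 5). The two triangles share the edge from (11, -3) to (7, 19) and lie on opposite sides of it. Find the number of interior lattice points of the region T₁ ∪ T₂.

The union is the simple quadrilateral with vertices (11, -3), (20, 4), (7, 19), (6, 5) in order.
Using the shoelace formula, 2A = |[11·4 − 20·(-3)] + [20·19 − 7·4] + [7·5 − 6·19] + [6·(-3) − 11·5]| = 304, so the area is 152.
Along each edge there are gcd(|Δx|,|Δy|)+1 lattice points, so counting each shared vertex once the boundary has gcd(9,7) + gcd(13,15) + gcd(1,14) + gcd(5,8) = 1+1+1+1 = 4.
By Pick's theorem I = A − B/2 + 1 = 152 − 4/2 + 1 = 151.

151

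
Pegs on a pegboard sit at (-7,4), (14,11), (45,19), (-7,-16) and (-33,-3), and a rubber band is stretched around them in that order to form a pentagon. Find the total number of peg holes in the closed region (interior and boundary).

817

Using the shoelace formula, 2A = |((-7)·11 − 14·4) + (14·19 − 45·11) + (45·(-16) − (-7)·19) + ((-7)·(-3) − (-33)·(-16)) + ((-33)·4 − (-7)·(-3))| = 1609, so the area is 804.5.
Summing gcd(|Δx|,|Δy|) over the edges gives the boundary count: gcd(21,7) + gcd(31,8) + gcd(52,35) + gcd(26,13) + gcd(26,7) = 7+1+1+13+1 = 23.
Pick's theorem gives I = A − B/2 + 1 = 804.5 − 23/2 + 1 = 794, so the closed region contains I + B = 794 + 23 = 817 lattice points.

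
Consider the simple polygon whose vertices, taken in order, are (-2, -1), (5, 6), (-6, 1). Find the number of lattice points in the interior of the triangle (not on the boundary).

17

The shoelace formula gives twice the area as |((-2)·6 − 5·(-1)) + (5·1 − (-6)·6) + ((-6)·(-1) − (-2)·1)| = 42, so the area is 21.
The number of boundary lattice points is Σ gcd(|Δx|,|Δy|) = gcd(7,7) + gcd(11,5) + gcd(4,2) = 7+1+2 = 10.
Pick's theorem gives I = A − B/2 + 1 = 21 − 10/2 + 1 = 17.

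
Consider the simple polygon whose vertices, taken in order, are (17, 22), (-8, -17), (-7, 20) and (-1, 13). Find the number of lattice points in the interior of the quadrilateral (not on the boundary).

348

The shoelace formula gives twice the area as |[17·(-17) − (-8)·22] + [(-8)·20 − (-7)·(-17)] + [(-7)·13 − (-1)·20] + [(-1)·22 − 17·13]| = 706, so the area is 353.
Along each edge there are gcd(|Δx|,|Δy|)+1 lattice points, so counting each shared vertex once the boundary has gcd(25,39) + gcd(1,37) + gcd(6,7) + gcd(18,9) = 1+1+1+9 = 12.
By Pick's theorem A = I + B/2 − 1, so I = 353 − 12/2 + 1 = 348.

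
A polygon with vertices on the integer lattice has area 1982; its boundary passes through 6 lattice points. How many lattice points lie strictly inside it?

Pick's theorem A = I + B/2 − 1 rearranges to I = A − B/2 + 1 = 1982 − 6/2 + 1 = 1980.

1980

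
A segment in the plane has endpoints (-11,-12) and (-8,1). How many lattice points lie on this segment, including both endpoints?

The number of lattice points on a segment between lattice points is gcd(|Δx|,|Δy|) + 1 = gcd(3,13) + 1 = 1 + 1 = 2.

2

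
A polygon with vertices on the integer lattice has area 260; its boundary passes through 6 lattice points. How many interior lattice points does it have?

Pick's theorem A = I + B/2 − 1 rearranges to I = A − B/2 + 1 = 260 − 6/2 + 1 = 258.

258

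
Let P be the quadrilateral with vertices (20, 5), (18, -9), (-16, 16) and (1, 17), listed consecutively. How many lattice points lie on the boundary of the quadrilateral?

5

The number of boundary lattice points is Σ gcd(|Δx|,|Δy|) = gcd(2,14) + gcd(34,25) + gcd(17,1) + gcd(19,12) = 2+1+1+1 = 5.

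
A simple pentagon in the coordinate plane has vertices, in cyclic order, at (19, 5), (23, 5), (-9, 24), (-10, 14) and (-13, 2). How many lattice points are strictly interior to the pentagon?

Using the shoelace formula, 2A = |(19·5 − 23·5) + (23·24 − (-9)·5) + ((-9)·14 − (-10)·24) + ((-10)·2 − (-13)·14) + ((-13)·5 − 19·2)| = 750, so the area is 375.
Summing gcd(|Δx|,|Δy|) over the edges gives the boundary count: gcd(4,0) + gcd(32,19) + gcd(1,10) + gcd(3,12) + gcd(32,3) = 4+1+1+3+1 = 10.
By Pick's theorem A = I + B/2 − 1, so I = 375 − 10/2 + 1 = 371.

371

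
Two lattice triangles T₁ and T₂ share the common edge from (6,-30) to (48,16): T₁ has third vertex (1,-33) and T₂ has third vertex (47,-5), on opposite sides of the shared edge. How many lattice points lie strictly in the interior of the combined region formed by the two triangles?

469

The union is the simple quadrilateral with vertices (6,-30), (1,-33), (48,16), (47,-5) in order.
Using the shoelace formula, 2A = |(6·(-33) − 1·(-30)) + (1·16 − 48·(-33)) + (48·(-5) − 47·16) + (47·(-30) − 6·(-5))| = 940, so the area is 470.
The number of boundary lattice points is Σ gcd(|Δx|,|Δy|) = gcd(5,3) + gcd(47,49) + gcd(1,21) + gcd(41,25) = 1+1+1+1 = 4.
By Pick's theorem I = A − B/2 + 1 = 470 − 4/2 + 1 = 469.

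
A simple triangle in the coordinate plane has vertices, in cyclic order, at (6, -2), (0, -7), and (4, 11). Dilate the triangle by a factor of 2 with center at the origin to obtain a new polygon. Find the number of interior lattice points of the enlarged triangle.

173

The shoelace formula gives twice the area as |[6·(-7) − 0·(-2)] + [0·11 − 4·(-7)] + [4·(-2) − 6·11]| = 88, so the area is 44.
Along each edge there are gcd(|Δx|,|Δy|)+1 lattice points, so counting each shared vertex once the boundary has gcd(6,5) + gcd(4,18) + gcd(2,13) = 1+2+1 = 4.
Scaling by 2 multiplies the area by 2² = 4 (so the new area is 176) and multiplies the boundary lattice-point count by 2, giving 8.
By Pick's theorem, the interior count of the dilated polygon is 176 − 8/2 + 1 = 173.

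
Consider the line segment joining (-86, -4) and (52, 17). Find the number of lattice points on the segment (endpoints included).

4

The number of lattice points on a segment between lattice points is gcd(|Δx|,|Δy|) + 1 = gcd(138,21) + 1 = 3 + 1 = 4.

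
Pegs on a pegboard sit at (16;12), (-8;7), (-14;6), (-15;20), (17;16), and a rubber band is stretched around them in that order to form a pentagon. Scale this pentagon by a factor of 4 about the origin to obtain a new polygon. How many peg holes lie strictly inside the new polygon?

4497

The shoelace formula gives twice the area as |[16·7 − (-8)·12] + [(-8)·6 − (-14)·7] + [(-14)·20 − (-15)·6] + [(-15)·16 − 17·20] + [17·12 − 16·16]| = 564, so the area is 282.
Summing gcd(|Δx|,|Δy|) over the edges gives the boundary count: gcd(24,5) + gcd(6,1) + gcd(1,14) + gcd(32,4) + gcd(1,4) = 1+1+1+4+1 = 8.
Scaling by 4 multiplies the area by 4² = 16 (so the new area is 4512) and multiplies the boundary lattice-point count by 4, giving 32.
By Pick's theorem, the interior count of the dilated polygon is 4512 − 32/2 + 1 = 4497.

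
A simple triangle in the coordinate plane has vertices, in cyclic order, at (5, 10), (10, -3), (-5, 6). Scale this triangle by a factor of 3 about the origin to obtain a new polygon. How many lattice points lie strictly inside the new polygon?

Using the shoelace formula, 2A = |(5·(-3) − 10·10) + (10·6 − (-5)·(-3)) + ((-5)·10 − 5·6)| = 150, so the area is 75.
The number of boundary lattice points is Σ gcd(|Δx|,|Δy|) = gcd(5,13) + gcd(15,9) + gcd(10,4) = 1+3+2 = 6.
Scaling by 3 multiplies the area by 3² = 9 (so the new area is 675) and multiplies the boundary lattice-point count by 3, giving 18.
By Pick's theorem, the interior count of the dilated polygon is 675 − 18/2 + 1 = 667.

667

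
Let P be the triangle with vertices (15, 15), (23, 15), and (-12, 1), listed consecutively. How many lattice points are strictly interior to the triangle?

Using the shoelace formula, 2A = |(15·15 − 23·15) + (23·1 − (-12)·15) + ((-12)·15 − 15·1)| = 112, so the area is 56.
The number of boundary lattice points is Σ gcd(|Δx|,|Δy|) = gcd(8,0) + gcd(35,14) + gcd(27,14) = 8+7+1 = 16.
By Pick's theorem A = I + B/2 − 1, so I = 56 − 16/2 + 1 = 49.

49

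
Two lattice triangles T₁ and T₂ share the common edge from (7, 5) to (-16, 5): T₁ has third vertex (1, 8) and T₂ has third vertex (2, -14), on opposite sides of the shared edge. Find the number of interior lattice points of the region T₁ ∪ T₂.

251

The union is the simple quadrilateral with vertices (7, 5), (1, 8), (-16, 5), (2, -14) in order.
Using the shoelace formula, 2A = |[7·8 − 1·5] + [1·5 − (-16)·8] + [(-16)·(-14) − 2·5] + [2·5 − 7·(-14)]| = 506, so the area is 253.
The number of boundary lattice points is Σ gcd(|Δx|,|Δy|) = gcd(6,3) + gcd(17,3) + gcd(18,19) + gcd(5,19) = 3+1+1+1 = 6.
By Pick's theorem I = A − B/2 + 1 = 253 − 6/2 + 1 = 251.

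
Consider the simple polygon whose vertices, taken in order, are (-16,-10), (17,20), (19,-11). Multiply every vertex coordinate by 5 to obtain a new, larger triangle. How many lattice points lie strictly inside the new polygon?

The shoelace formula gives twice the area as |((-16)·20 − 17·(-10)) + (17·(-11) − 19·20) + (19·(-10) − (-16)·(-11))| = 1083, so the area is 541.5.
The number of boundary lattice points is Σ gcd(|Δx|,|Δy|) = gcd(33,30) + gcd(2,31) + gcd(35,1) = 3+1+1 = 5.
Scaling by 5 multiplies the area by 5² = 25 (so the new area is 27075/2) and multiplies the boundary lattice-point count by 5, giving 25.
By Pick's theorem, the interior count of the dilated polygon is 27075/2 − 25/2 + 1 = 13526.

13526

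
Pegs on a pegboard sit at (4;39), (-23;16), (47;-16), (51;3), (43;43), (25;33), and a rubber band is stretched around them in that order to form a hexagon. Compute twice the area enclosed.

The shoelace formula gives twice the area as |[4·16 − (-23)·39] + [(-23)·(-16) − 47·16] + [47·3 − 51·(-16)] + [51·43 − 43·3] + [43·33 − 25·43] + [25·39 − 4·33]| = 4785, so the area is 4785/2.

4785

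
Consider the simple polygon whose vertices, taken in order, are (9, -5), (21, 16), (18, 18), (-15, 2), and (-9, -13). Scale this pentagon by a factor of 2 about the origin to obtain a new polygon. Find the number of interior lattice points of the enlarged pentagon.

By the shoelace formula, twice the signed area is |[9·16 − 21·(-5)] + [21·18 − 18·16] + [18·2 − (-15)·18] + [(-15)·(-13) − (-9)·2] + [(-9)·(-5) − 9·(-13)]| = 1020, so the area is 510.
The number of boundary lattice points is Σ gcd(|Δx|,|Δy|) = gcd(12,21) + gcd(3,2) + gcd(33,16) + gcd(6,15) + gcd(18,8) = 3+1+1+3+2 = 10.
Scaling by 2 multiplies the area by 2² = 4 (so the new area is 2040) and multiplies the boundary lattice-point count by 2, giving 20.
By Pick's theorem, the interior count of the dilated polygon is 2040 − 20/2 + 1 = 2031.

2031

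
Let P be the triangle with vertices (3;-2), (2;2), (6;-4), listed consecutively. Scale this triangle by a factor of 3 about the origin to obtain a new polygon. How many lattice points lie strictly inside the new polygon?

40

The shoelace formula gives twice the area as |[3·2 − 2·(-2)] + [2·(-4) − 6·2] + [6·(-2) − 3·(-4)]| = 10, so the area is 5.
Summing gcd(|Δx|,|Δy|) over the edges gives the boundary count: gcd(1,4) + gcd(4,6) + gcd(3,2) = 1+2+1 = 4.
Scaling by 3 multiplies the area by 3² = 9 (so the new area is 45) and multiplies the boundary lattice-point count by 3, giving 12.
By Pick's theorem, the interior count of the dilated polygon is 45 − 12/2 + 1 = 40.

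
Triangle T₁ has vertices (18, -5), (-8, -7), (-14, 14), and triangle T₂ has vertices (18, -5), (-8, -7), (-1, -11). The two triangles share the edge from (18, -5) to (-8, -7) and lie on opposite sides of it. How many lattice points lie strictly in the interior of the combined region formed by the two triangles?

The union is the simple quadrilateral with vertices (18, -5), (-14, 14), (-8, -7), (-1, -11) in order.
The shoelace formula gives twice the area as |(18·14 − (-14)·(-5)) + ((-14)·(-7) − (-8)·14) + ((-8)·(-11) − (-1)·(-7)) + ((-1)·(-5) − 18·(-11))| = 676, so the area is 338.
The number of boundary lattice points is Σ gcd(|Δx|,|Δy|) = gcd(32,19) + gcd(6,21) + gcd(7,4) + gcd(19,6) = 1+3+1+1 = 6.
By Pick's theorem I = A − B/2 + 1 = 338 − 6/2 + 1 = 336.

336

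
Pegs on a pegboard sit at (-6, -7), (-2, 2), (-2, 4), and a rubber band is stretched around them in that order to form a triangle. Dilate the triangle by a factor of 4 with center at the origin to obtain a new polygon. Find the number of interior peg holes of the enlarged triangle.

By the shoelace formula, twice the signed area is |[(-6)·2 − (-2)·(-7)] + [(-2)·4 − (-2)·2] + [(-2)·(-7) − (-6)·4]| = 8, so the area is 4.
Summing gcd(|Δx|,|Δy|) over the edges gives the boundary count: gcd(4,9) + gcd(0,2) + gcd(4,11) = 1+2+1 = 4.
Scaling by 4 multiplies the area by 4² = 16 (so the new area is 64) and multiplies the boundary lattice-point count by 4, giving 16.
By Pick's theorem, the interior count of the dilated polygon is 64 − 16/2 + 1 = 57.

57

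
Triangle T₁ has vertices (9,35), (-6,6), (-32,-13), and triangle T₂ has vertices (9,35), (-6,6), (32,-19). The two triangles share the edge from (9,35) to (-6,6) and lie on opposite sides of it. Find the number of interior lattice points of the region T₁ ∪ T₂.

The union is the simple quadrilateral with vertices (9,35), (-32,-13), (-6,6), (32,-19) in order.
By the shoelace formula, twice the signed area is |[9·(-13) − (-32)·35] + [(-32)·6 − (-6)·(-13)] + [(-6)·(-19) − 32·6] + [32·35 − 9·(-19)]| = 1946, so the area is 973.
Along each edge there are gcd(|Δx|,|Δy|)+1 lattice points, so counting each shared vertex once the boundary has gcd(41,48) + gcd(26,19) + gcd(38,25) + gcd(23,54) = 1+1+1+1 = 4.
By Pick's theorem I = A − B/2 + 1 = 973 − 4/2 + 1 = 972.

972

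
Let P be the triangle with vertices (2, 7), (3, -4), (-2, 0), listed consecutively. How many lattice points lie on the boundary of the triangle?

The number of boundary lattice points is Σ gcd(|Δx|,|Δy|) = gcd(1,11) + gcd(5,4) + gcd(4,7) = 1+1+1 = 3.

3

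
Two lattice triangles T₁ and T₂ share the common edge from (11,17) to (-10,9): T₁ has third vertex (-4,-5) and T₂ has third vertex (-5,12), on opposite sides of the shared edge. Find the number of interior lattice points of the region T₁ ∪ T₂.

The union is the simple quadrilateral with vertices (11,17), (-4,-5), (-10,9), (-5,12) in order.
The shoelace formula gives twice the area as |[11·(-5) − (-4)·17] + [(-4)·9 − (-10)·(-5)] + [(-10)·12 − (-5)·9] + [(-5)·17 − 11·12]| = 365, so the area is 365/2.
The number of boundary lattice points is Σ gcd(|Δx|,|Δy|) = gcd(15,22) + gcd(6,14) + gcd(5,3) + gcd(16,5) = 1+2+1+1 = 5.
By Pick's theorem I = A − B/2 + 1 = 365/2 − 5/2 + 1 = 181.

181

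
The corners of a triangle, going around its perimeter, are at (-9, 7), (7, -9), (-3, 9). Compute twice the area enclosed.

By the shoelace formula, twice the signed area is |((-9)·(-9) − 7·7) + (7·9 − (-3)·(-9)) + ((-3)·7 − (-9)·9)| = 128, so the area is 64.

128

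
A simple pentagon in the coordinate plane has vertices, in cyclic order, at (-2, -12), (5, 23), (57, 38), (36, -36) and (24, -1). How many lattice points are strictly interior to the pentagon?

Using the shoelace formula, 2A = |((-2)·23 − 5·(-12)) + (5·38 − 57·23) + (57·(-36) − 36·38) + (36·(-1) − 24·(-36)) + (24·(-12) − (-2)·(-1))| = 3989, so the area is 1994.5.
The number of boundary lattice points is Σ gcd(|Δx|,|Δy|) = gcd(7,35) + gcd(52,15) + gcd(21,74) + gcd(12,35) + gcd(26,11) = 7+1+1+1+1 = 11.
By Pick's theorem A = I + B/2 − 1, so I = 1994.5 − 11/2 + 1 = 1990.

1990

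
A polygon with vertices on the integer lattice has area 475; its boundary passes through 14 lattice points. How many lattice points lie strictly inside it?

469

From Pick's theorem, I = A − B/2 + 1 = 475 − 14/2 + 1 = 469.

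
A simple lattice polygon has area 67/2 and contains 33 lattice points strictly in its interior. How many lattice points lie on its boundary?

3

Pick's theorem gives A = I + B/2 − 1, so B = 2(A − I + 1) = 2(67/2 − 33 + 1) = 3.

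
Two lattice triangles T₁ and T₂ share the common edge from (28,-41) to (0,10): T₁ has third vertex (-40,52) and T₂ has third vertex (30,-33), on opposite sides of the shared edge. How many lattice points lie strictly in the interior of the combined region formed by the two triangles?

593

The union is the simple quadrilateral with vertices (28,-41), (-40,52), (0,10), (30,-33) in order.
By the shoelace formula, twice the signed area is |[28·52 − (-40)·(-41)] + [(-40)·10 − 0·52] + [0·(-33) − 30·10] + [30·(-41) − 28·(-33)]| = 1190, so the area is 595.
Summing gcd(|Δx|,|Δy|) over the edges gives the boundary count: gcd(68,93) + gcd(40,42) + gcd(30,43) + gcd(2,8) = 1+2+1+2 = 6.
By Pick's theorem I = A − B/2 + 1 = 595 − 6/2 + 1 = 593.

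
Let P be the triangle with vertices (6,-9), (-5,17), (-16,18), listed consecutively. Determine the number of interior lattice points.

137

By the shoelace formula, twice the signed area is |(6·17 − (-5)·(-9)) + ((-5)·18 − (-16)·17) + ((-16)·(-9) − 6·18)| = 275, so the area is 275/2.
The number of boundary lattice points is Σ gcd(|Δx|,|Δy|) = gcd(11,26) + gcd(11,1) + gcd(22,27) = 1+1+1 = 3.
Pick's theorem gives I = A − B/2 + 1 = 275/2 − 3/2 + 1 = 137.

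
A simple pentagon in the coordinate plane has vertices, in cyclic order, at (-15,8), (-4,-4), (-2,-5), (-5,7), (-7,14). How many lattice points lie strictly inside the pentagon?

96

By the shoelace formula, twice the signed area is |((-15)·(-4) − (-4)·8) + ((-4)·(-5) − (-2)·(-4)) + ((-2)·7 − (-5)·(-5)) + ((-5)·14 − (-7)·7) + ((-7)·8 − (-15)·14)| = 198, so the area is 99.
Along each edge there are gcd(|Δx|,|Δy|)+1 lattice points, so counting each shared vertex once the boundary has gcd(11,12) + gcd(2,1) + gcd(3,12) + gcd(2,7) + gcd(8,6) = 1+1+3+1+2 = 8.
By Pick's theorem A = I + B/2 − 1, so I = 99 − 8/2 + 1 = 96.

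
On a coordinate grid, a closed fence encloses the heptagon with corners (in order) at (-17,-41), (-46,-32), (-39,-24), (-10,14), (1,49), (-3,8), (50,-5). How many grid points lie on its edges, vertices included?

7

Summing gcd(|Δx|,|Δy|) over the edges gives the boundary count: gcd(29,9) + gcd(7,8) + gcd(29,38) + gcd(11,35) + gcd(4,41) + gcd(53,13) + gcd(67,36) = 1+1+1+1+1+1+1 = 7.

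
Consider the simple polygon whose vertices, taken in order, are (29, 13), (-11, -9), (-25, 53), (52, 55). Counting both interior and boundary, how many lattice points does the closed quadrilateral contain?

2992

Using the shoelace formula, 2A = |[29·(-9) − (-11)·13] + [(-11)·53 − (-25)·(-9)] + [(-25)·55 − 52·53] + [52·13 − 29·55]| = 5976, so the area is 2988.
Summing gcd(|Δx|,|Δy|) over the edges gives the boundary count: gcd(40,22) + gcd(14,62) + gcd(77,2) + gcd(23,42) = 2+2+1+1 = 6.
Pick's theorem gives I = A − B/2 + 1 = 2988 − 6/2 + 1 = 2986, so the closed region contains I + B = 2986 + 6 = 2992 lattice points.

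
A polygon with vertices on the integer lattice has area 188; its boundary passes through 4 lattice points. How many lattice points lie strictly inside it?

187

From Pick's theorem, I = A − B/2 + 1 = 188 − 4/2 + 1 = 187.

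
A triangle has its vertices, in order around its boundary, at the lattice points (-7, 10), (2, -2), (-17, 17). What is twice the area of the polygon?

The shoelace formula gives twice the area as |[(-7)·(-2) − 2·10] + [2·17 − (-17)·(-2)] + [(-17)·10 − (-7)·17]| = 57, so the area is 57/2.

57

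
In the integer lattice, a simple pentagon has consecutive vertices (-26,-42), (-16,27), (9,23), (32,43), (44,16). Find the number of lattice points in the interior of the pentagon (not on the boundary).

The shoelace formula gives twice the area as |((-26)·27 − (-16)·(-42)) + ((-16)·23 − 9·27) + (9·43 − 32·23) + (32·16 − 44·43) + (44·(-42) − (-26)·16)| = 5146, so the area is 2573.
The number of boundary lattice points is Σ gcd(|Δx|,|Δy|) = gcd(10,69) + gcd(25,4) + gcd(23,20) + gcd(12,27) + gcd(70,58) = 1+1+1+3+2 = 8.
Pick's theorem gives I = A − B/2 + 1 = 2573 − 8/2 + 1 = 2570.

2570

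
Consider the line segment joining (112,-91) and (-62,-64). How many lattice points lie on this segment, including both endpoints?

The number of lattice points on a segment between lattice points is gcd(|Δx|,|Δy|) + 1 = gcd(174,27) + 1 = 3 + 1 = 4.

4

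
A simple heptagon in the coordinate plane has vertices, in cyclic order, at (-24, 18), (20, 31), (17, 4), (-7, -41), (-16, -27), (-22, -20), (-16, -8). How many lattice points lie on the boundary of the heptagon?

17

Summing gcd(|Δx|,|Δy|) over the edges gives the boundary count: gcd(44,13) + gcd(3,27) + gcd(24,45) + gcd(9,14) + gcd(6,7) + gcd(6,12) + gcd(8,26) = 1+3+3+1+1+6+2 = 17.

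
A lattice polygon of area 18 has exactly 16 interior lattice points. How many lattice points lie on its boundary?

6

Pick's theorem gives A = I + B/2 − 1, so B = 2(A − I + 1) = 2(18 − 16 + 1) = 6.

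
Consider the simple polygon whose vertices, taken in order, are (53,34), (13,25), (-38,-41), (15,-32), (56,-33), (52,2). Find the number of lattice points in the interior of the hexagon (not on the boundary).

Using the shoelace formula, 2A = |[53·25 − 13·34] + [13·(-41) − (-38)·25] + [(-38)·(-32) − 15·(-41)] + [15·(-33) − 56·(-32)] + [56·2 − 52·(-33)] + [52·34 − 53·2]| = 7918, so the area is 3959.
Summing gcd(|Δx|,|Δy|) over the edges gives the boundary count: gcd(40,9) + gcd(51,66) + gcd(53,9) + gcd(41,1) + gcd(4,35) + gcd(1,32) = 1+3+1+1+1+1 = 8.
By Pick's theorem A = I + B/2 − 1, so I = 3959 − 8/2 + 1 = 3956.

3956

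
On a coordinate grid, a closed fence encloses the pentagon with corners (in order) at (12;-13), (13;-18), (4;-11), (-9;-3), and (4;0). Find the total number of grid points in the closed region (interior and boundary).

The shoelace formula gives twice the area as |(12·(-18) − 13·(-13)) + (13·(-11) − 4·(-18)) + (4·(-3) − (-9)·(-11)) + ((-9)·0 − 4·(-3)) + (4·(-13) − 12·0)| = 269, so the area is 269/2.
Along each edge there are gcd(|Δx|,|Δy|)+1 lattice points, so counting each shared vertex once the boundary has gcd(1,5) + gcd(9,7) + gcd(13,8) + gcd(13,3) + gcd(8,13) = 1+1+1+1+1 = 5.
Pick's theorem gives I = A − B/2 + 1 = 269/2 − 5/2 + 1 = 133, so the closed region contains I + B = 133 + 5 = 138 lattice points.

138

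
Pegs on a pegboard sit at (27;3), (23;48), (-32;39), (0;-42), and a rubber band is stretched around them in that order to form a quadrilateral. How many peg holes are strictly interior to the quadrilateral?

3064

By the shoelace formula, twice the signed area is |[27·48 − 23·3] + [23·39 − (-32)·48] + [(-32)·(-42) − 0·39] + [0·3 − 27·(-42)]| = 6138, so the area is 3069.
Along each edge there are gcd(|Δx|,|Δy|)+1 lattice points, so counting each shared vertex once the boundary has gcd(4,45) + gcd(55,9) + gcd(32,81) + gcd(27,45) = 1+1+1+9 = 12.
Pick's theorem gives I = A − B/2 + 1 = 3069 − 12/2 + 1 = 3064.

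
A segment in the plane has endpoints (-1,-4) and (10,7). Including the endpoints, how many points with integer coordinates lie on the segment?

12

The number of lattice points on a segment between lattice points is gcd(|Δx|,|Δy|) + 1 = gcd(11,11) + 1 = 11 + 1 = 12.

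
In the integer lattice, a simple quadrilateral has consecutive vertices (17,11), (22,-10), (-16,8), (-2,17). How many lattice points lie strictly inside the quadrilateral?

The shoelace formula gives twice the area as |[17·(-10) − 22·11] + [22·8 − (-16)·(-10)] + [(-16)·17 − (-2)·8] + [(-2)·11 − 17·17]| = 963, so the area is 963/2.
The number of boundary lattice points is Σ gcd(|Δx|,|Δy|) = gcd(5,21) + gcd(38,18) + gcd(14,9) + gcd(19,6) = 1+2+1+1 = 5.
Pick's theorem gives I = A − B/2 + 1 = 963/2 − 5/2 + 1 = 480.

480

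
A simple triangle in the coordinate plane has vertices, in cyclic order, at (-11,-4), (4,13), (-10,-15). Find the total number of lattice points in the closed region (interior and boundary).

100

By the shoelace formula, twice the signed area is |((-11)·13 − 4·(-4)) + (4·(-15) − (-10)·13) + ((-10)·(-4) − (-11)·(-15))| = 182, so the area is 91.
Summing gcd(|Δx|,|Δy|) over the edges gives the boundary count: gcd(15,17) + gcd(14,28) + gcd(1,11) = 1+14+1 = 16.
Pick's theorem gives I = A − B/2 + 1 = 91 − 16/2 + 1 = 84, so the closed region contains I + B = 84 + 16 = 100 lattice points.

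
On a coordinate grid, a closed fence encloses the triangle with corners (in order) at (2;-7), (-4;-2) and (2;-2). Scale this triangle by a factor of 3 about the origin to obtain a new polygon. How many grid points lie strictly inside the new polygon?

The shoelace formula gives twice the area as |(2·(-2) − (-4)·(-7)) + ((-4)·(-2) − 2·(-2)) + (2·(-7) − 2·(-2))| = 30, so the area is 15.
Summing gcd(|Δx|,|Δy|) over the edges gives the boundary count: gcd(6,5) + gcd(6,0) + gcd(0,5) = 1+6+5 = 12.
Scaling by 3 multiplies the area by 3² = 9 (so the new area is 135) and multiplies the boundary lattice-point count by 3, giving 36.
By Pick's theorem, the interior count of the dilated polygon is 135 − 36/2 + 1 = 118.

118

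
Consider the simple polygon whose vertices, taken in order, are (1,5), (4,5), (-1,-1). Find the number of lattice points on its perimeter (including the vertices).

The number of boundary lattice points is Σ gcd(|Δx|,|Δy|) = gcd(3,0) + gcd(5,6) + gcd(2,6) = 3+1+2 = 6.

6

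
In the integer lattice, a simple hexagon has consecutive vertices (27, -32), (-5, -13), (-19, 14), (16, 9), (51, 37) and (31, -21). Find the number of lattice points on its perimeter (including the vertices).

Summing gcd(|Δx|,|Δy|) over the edges gives the boundary count: gcd(32,19) + gcd(14,27) + gcd(35,5) + gcd(35,28) + gcd(20,58) + gcd(4,11) = 1+1+5+7+2+1 = 17.

17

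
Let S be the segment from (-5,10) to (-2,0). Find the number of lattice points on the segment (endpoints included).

2

The number of lattice points on a segment between lattice points is gcd(|Δx|,|Δy|) + 1 = gcd(3,10) + 1 = 1 + 1 = 2.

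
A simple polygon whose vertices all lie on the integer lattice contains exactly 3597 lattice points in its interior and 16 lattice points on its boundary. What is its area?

Pick's theorem states A = I + B/2 − 1, so A = 3597 + 16/2 − 1 = 3604.

3604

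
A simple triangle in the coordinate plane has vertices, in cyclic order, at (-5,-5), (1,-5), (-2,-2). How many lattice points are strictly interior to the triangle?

Using the shoelace formula, 2A = |((-5)·(-5) − 1·(-5)) + (1·(-2) − (-2)·(-5)) + ((-2)·(-5) − (-5)·(-2))| = 18, so the area is 9.
Summing gcd(|Δx|,|Δy|) over the edges gives the boundary count: gcd(6,0) + gcd(3,3) + gcd(3,3) = 6+3+3 = 12.
By Pick's theorem A = I + B/2 − 1, so I = 9 − 12/2 + 1 = 4.

4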